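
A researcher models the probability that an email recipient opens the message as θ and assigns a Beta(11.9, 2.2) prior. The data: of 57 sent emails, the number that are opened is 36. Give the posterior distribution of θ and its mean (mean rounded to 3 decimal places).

Observing 36 successes and 21 failures updates Beta(11.9, 2.2) by adding the success and failure counts to the two shape parameters: α = 11.9+36 = 47.9, β = 2.2+21 = 23.2.
E[θ | data] = 47.9/(47.9+23.2) = 0.674.

Posterior: Beta(47.9, 23.2); mean ≈ 0.674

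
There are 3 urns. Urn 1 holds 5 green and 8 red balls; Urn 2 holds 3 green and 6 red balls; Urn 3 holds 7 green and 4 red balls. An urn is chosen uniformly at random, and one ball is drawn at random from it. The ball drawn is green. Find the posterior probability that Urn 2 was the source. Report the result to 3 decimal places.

P(green|Urn 1) = 0.3846; P(green|Urn 2) = 0.3333; P(green|Urn 3) = 0.6364.
Prior × likelihood for each source: 0.333333·0.3846=0.1282, 0.333333·0.3333=0.1111, 0.333333·0.6364=0.2121. Summing gives P(green) = 0.45144.
P(Urn 2 | green) = 0.1111 / 0.45144 = 0.246.

Posterior probability ≈ 0.246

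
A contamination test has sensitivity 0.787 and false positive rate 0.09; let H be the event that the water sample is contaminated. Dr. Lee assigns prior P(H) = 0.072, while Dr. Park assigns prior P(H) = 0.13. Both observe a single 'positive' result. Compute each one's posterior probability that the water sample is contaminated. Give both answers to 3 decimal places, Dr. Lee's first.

Dr. Lee: 0.404; Dr. Park: 0.566

The likelihood ratio for a 'positive' result is 0.787/0.09 = 8.7444.
Dr. Lee: prior odds 0.072/0.928 = 0.077586; posterior odds 0.67845; posterior probability 0.404.
Dr. Park: prior odds 0.13/0.87 = 0.14943; posterior odds 1.3066; posterior probability 0.566.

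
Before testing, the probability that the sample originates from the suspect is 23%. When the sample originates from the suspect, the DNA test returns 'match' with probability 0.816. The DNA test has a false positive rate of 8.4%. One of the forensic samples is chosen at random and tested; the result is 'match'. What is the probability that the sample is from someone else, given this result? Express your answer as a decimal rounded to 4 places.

Let H be the event that the sample originates from the suspect. P(H) = 0.23, so P(¬H) = 0.77. With E the 'match' result, P(E|H) = 0.816 and P(E|¬H) = 0.084.
P(E) = 0.816·0.23 + 0.084·0.77 = 0.18768 + 0.064680 = 0.25236.
By Bayes' theorem, P(H|E) = 0.18768 / 0.25236 = 0.7437. Hence P(¬H|E) = 1 − 0.7437 = 0.2563.

P(¬H | E) ≈ 0.2563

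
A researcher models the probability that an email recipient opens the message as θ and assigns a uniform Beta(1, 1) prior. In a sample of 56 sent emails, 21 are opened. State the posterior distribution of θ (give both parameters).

Posterior: Beta(22, 36)

The binomial likelihood is conjugate to the Beta prior: with 21 successes and 35 failures, the posterior is Beta(1+21, 1+35) = Beta(22, 36).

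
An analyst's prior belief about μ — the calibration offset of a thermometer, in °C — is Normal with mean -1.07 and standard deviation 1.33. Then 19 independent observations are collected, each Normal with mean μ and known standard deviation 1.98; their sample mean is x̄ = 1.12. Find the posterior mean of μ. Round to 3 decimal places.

With known σ, the Normal prior is conjugate. Weight on the data is w = (n/σ²)/(n/σ² + 1/τ₀²) = 4.84644/(4.84644+0.565323) = 0.89554.
Posterior mean = w·x̄ + (1−w)·μ₀ = 0.89554·1.12 + 0.10446·-1.07 = 0.891.

Posterior mean ≈ 0.891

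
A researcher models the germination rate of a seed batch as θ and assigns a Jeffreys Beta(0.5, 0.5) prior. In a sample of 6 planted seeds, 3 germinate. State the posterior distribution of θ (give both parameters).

Observing 3 successes and 3 failures updates Beta(0.5, 0.5) by adding the success and failure counts to the two shape parameters: α = 0.5+3 = 3.5, β = 0.5+3 = 3.5.

Posterior: Beta(3.5, 3.5)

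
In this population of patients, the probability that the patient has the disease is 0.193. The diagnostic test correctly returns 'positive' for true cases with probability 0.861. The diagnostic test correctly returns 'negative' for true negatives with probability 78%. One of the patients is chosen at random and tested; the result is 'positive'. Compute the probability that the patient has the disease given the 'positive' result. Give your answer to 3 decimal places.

Write H for 'the patient has the disease'. Prior odds H:¬H = 0.193/0.807 = 0.23916. For the 'positive' outcome, the likelihood ratio is 0.861/0.22 = 3.9136.
Posterior odds = 0.23916 × 3.9136 = 0.93597, so P(H|E) = 0.93597/(1+0.93597) = 0.483.

P(H | E) ≈ 0.483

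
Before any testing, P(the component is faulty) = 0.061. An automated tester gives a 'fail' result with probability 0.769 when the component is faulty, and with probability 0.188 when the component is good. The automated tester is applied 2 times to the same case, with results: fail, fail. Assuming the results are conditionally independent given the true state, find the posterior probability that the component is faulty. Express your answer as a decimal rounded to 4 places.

With H the event that the component is faulty, the joint likelihood of the observed sequence is P(data|H) = 0.769·0.769 = 0.59136 and P(data|¬H) = 0.188·0.188 = 0.035344.
Bayes: P(H|data) = 0.061·0.59136 / (0.061·0.59136 + 0.939·0.035344) = 0.036073/0.069261 = 0.5208.

Posterior P(H) ≈ 0.5208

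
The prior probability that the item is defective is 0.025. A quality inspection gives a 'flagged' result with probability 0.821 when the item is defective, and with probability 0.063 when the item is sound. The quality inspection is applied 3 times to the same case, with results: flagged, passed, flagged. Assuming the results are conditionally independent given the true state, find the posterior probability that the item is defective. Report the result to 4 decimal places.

Posterior P(H) ≈ 0.4541

Let H be the event that the item is defective; start with P(H) = 0.025. P('flagged'|H) = 0.821, P('flagged'|¬H) = 0.063.
Update on result 1 ('flagged'): P(H) ← 0.821·0.0250 / (0.821·0.0250 + 0.063·0.9750) = 0.020525/0.081950 = 0.2505.
Update on result 2 ('passed'): P(H) ← 0.179·0.2505 / (0.179·0.2505 + 0.937·0.7495) = 0.044832/0.74715 = 0.0600.
Update on result 3 ('flagged'): P(H) ← 0.821·0.0600 / (0.821·0.0600 + 0.063·0.9400) = 0.049263/0.10848 = 0.4541.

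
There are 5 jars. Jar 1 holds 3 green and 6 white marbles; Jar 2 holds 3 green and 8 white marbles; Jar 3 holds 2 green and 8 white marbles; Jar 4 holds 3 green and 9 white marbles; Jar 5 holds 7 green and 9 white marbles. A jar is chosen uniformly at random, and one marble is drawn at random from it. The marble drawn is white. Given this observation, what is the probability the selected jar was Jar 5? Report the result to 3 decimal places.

Tabulate prior·likelihood by source: [1] prior 0.2, lik 0.6667, product 0.1333; [2] prior 0.2, lik 0.7273, product 0.1455; [3] prior 0.2, lik 0.8, product 0.1600; [4] prior 0.2, lik 0.75, product 0.1500; [5] prior 0.2, lik 0.5625, product 0.1125.
Normalizing constant = 0.70129; the posterior for Jar 5 is its product over the sum, 0.1125/0.70129 = 0.160.

Posterior probability ≈ 0.160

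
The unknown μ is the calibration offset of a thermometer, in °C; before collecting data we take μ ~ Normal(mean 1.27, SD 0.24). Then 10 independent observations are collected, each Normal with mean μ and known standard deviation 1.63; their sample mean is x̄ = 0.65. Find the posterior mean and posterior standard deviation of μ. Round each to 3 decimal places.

With known σ, the Normal prior is conjugate. Weight on the data is w = (n/σ²)/(n/σ² + 1/τ₀²) = 3.76378/(3.76378+17.3611) = 0.17817.
Posterior mean = w·x̄ + (1−w)·μ₀ = 0.17817·0.65 + 0.82183·1.27 = 1.160. Posterior variance = 1/(3.76378+17.3611) = 0.0473375, so SD = 0.218.

Posterior mean ≈ 1.160; posterior SD ≈ 0.218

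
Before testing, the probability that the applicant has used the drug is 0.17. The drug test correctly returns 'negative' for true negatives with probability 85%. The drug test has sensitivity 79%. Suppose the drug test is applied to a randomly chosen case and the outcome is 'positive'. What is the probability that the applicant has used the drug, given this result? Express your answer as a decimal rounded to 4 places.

Let H be the event that the applicant has used the drug. P(H) = 0.17, so P(¬H) = 0.83. With E the 'positive' result, P(E|H) = 0.79 and P(E|¬H) = 0.15.
P(E) = 0.79·0.17 + 0.15·0.83 = 0.13430 + 0.12450 = 0.25880.
By Bayes' theorem, P(H|E) = 0.13430 / 0.25880 = 0.5189.

P(H | E) ≈ 0.5189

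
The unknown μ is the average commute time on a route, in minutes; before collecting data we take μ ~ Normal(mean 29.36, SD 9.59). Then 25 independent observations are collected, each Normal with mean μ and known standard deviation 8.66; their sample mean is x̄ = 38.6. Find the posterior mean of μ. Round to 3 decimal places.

With known σ, the Normal prior is conjugate. Weight on the data is w = (n/σ²)/(n/σ² + 1/τ₀²) = 0.333353/(0.333353+0.0108733) = 0.96841.
Posterior mean = w·x̄ + (1−w)·μ₀ = 0.96841·38.6 + 0.031588·29.36 = 38.308.

Posterior mean ≈ 38.308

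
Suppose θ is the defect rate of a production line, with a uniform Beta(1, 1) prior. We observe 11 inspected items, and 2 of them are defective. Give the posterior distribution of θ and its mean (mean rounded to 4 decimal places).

Observing 2 successes and 9 failures updates Beta(1, 1) by adding the success and failure counts to the two shape parameters: α = 1+2 = 3, β = 1+9 = 10.
E[θ | data] = 3/(3+10) = 0.2308.

Posterior: Beta(3, 10); mean ≈ 0.2308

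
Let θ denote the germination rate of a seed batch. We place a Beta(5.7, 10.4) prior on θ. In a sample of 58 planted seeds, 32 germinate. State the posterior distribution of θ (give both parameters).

Posterior: Beta(37.7, 36.4)

The binomial likelihood is conjugate to the Beta prior: with 32 successes and 26 failures, the posterior is Beta(5.7+32, 10.4+26) = Beta(37.7, 36.4).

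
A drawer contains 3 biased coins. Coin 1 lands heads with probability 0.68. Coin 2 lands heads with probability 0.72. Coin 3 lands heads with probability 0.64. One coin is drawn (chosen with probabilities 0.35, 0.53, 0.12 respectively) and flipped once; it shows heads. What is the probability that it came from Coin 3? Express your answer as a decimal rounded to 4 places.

Posterior probability ≈ 0.1103

Tabulate prior·likelihood by source: [1] prior 0.35, lik 0.68, product 0.2380; [2] prior 0.53, lik 0.72, product 0.3816; [3] prior 0.12, lik 0.64, product 0.07680.
Normalizing constant = 0.69640; the posterior for Coin 3 is its product over the sum, 0.07680/0.69640 = 0.1103.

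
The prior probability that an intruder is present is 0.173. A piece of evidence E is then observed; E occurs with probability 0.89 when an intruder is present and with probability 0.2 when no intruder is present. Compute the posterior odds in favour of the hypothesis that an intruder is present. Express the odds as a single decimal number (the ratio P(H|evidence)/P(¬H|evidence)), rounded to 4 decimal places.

Prior odds = 0.173/(1−0.173) = 0.20919. In log-odds, ln(0.20919) = -1.5645.
Add log likelihood ratio: ln(4.4500) = 1.4929.
Posterior log-odds = -0.071609, so posterior odds = exp(-0.071609) = 0.93089.

Posterior odds ≈ 0.9309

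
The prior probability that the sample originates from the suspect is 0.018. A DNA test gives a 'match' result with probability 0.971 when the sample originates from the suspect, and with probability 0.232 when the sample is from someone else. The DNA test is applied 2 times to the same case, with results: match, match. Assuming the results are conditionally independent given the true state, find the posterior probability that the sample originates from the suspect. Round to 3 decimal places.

Posterior P(H) ≈ 0.243

Let H be the event that the sample originates from the suspect; start with P(H) = 0.018. P('match'|H) = 0.971, P('match'|¬H) = 0.232.
Update on result 1 ('match'): P(H) ← 0.971·0.0180 / (0.971·0.0180 + 0.232·0.9820) = 0.017478/0.24530 = 0.0713.
Update on result 2 ('match'): P(H) ← 0.971·0.0713 / (0.971·0.0713 + 0.232·0.9287) = 0.069185/0.28465 = 0.2430.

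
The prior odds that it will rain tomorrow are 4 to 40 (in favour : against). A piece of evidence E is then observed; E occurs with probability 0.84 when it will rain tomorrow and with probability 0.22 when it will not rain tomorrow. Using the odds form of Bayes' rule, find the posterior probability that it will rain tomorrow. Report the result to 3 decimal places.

Prior odds = 4/40 = 0.10000. In log-odds, ln(0.10000) = -2.3026.
Add log likelihood ratio: ln(3.8182) = 1.3398.
Posterior log-odds = -0.96281, so posterior odds = exp(-0.96281) = 0.38182. Converting, P(H|E) = 0.38182/1.3818 = 0.276.

Posterior probability ≈ 0.276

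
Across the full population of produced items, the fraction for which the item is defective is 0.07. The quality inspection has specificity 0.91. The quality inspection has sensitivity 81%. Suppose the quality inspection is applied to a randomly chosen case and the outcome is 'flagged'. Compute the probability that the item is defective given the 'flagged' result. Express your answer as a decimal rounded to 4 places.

Let H be the event that the item is defective. P(H) = 0.07, so P(¬H) = 0.93. With E the 'flagged' result, P(E|H) = 0.81 and P(E|¬H) = 0.09.
P(E) = 0.81·0.07 + 0.09·0.93 = 0.056700 + 0.083700 = 0.14040.
By Bayes' theorem, P(H|E) = 0.056700 / 0.14040 = 0.4038.

P(H | E) ≈ 0.4038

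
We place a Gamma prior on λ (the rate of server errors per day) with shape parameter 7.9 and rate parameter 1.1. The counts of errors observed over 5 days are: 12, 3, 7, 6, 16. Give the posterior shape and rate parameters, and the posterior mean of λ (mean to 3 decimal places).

Total count ∑xᵢ = 44 over n = 5 days.
Gamma is conjugate to the Poisson likelihood: posterior is Gamma(shape = 7.9+44 = 51.9, rate = 1.1+5 = 6.1).
E[λ | data] = 51.9/6.1 = 8.508.

Posterior: Gamma(shape=51.9, rate=6.1); mean ≈ 8.508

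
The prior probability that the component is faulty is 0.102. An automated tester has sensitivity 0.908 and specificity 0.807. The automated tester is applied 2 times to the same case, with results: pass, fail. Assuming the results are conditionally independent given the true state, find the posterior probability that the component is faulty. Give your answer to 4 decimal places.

Let H be the event that the component is faulty; start with P(H) = 0.102. P('fail'|H) = 0.908, P('fail'|¬H) = 0.193.
Update on result 1 ('pass'): P(H) ← 0.092·0.1020 / (0.092·0.1020 + 0.807·0.8980) = 0.0093840/0.73407 = 0.0128.
Update on result 2 ('fail'): P(H) ← 0.908·0.0128 / (0.908·0.0128 + 0.193·0.9872) = 0.011607/0.20214 = 0.0574.

Posterior P(H) ≈ 0.0574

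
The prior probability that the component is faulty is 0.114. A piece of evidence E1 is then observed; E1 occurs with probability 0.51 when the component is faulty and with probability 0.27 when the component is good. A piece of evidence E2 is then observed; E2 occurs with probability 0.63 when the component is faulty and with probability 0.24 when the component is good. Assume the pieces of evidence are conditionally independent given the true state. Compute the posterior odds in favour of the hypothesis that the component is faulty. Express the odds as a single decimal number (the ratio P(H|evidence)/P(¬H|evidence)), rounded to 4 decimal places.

Prior odds = 0.114/(1−0.114) = 0.12867. In log-odds, ln(0.12867) = -2.0505.
Add log likelihood ratios: ln(1.8889) + ln(2.6250) = 1.6011.
Posterior log-odds = -0.44945, so posterior odds = exp(-0.44945) = 0.63798.

Posterior odds ≈ 0.6380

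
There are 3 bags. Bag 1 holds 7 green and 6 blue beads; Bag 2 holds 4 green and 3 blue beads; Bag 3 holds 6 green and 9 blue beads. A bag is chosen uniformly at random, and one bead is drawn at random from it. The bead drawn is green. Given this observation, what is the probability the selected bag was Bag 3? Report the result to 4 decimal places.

Posterior probability ≈ 0.2649

P(green|Bag 1) = 0.5385; P(green|Bag 2) = 0.5714; P(green|Bag 3) = 0.4.
Prior × likelihood for each source: 0.333333·0.5385=0.1795, 0.333333·0.5714=0.1905, 0.333333·0.4=0.1333. Summing gives P(green) = 0.50330.
P(Bag 3 | green) = 0.1333 / 0.50330 = 0.2649.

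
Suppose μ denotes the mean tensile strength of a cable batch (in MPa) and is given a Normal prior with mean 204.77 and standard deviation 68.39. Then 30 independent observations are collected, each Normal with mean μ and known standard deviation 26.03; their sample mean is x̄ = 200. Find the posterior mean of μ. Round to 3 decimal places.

Posterior mean ≈ 200.023

Prior precision 1/τ₀² = 1/68.39² = 0.00021380; data precision n/σ² = 30/26.03² = 0.0442765.
Posterior precision = 0.00021380 + 0.0442765 = 0.0444903.
Posterior mean = (0.00021380·204.77 + 0.0442765·200) / 0.0444903 = 200.023.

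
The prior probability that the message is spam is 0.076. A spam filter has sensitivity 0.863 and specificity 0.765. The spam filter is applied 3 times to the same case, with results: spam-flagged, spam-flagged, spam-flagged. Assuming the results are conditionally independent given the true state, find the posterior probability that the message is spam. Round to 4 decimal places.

With H the event that the message is spam, the joint likelihood of the observed sequence is P(data|H) = 0.863·0.863·0.863 = 0.64274 and P(data|¬H) = 0.235·0.235·0.235 = 0.012978.
Bayes: P(H|data) = 0.076·0.64274 / (0.076·0.64274 + 0.924·0.012978) = 0.048848/0.060839 = 0.8029.

Posterior P(H) ≈ 0.8029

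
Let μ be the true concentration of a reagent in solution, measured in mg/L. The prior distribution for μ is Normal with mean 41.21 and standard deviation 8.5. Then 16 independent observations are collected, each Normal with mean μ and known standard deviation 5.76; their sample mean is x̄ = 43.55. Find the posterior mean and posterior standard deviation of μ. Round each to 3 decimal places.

Prior precision 1/τ₀² = 1/8.5² = 0.0138408; data precision n/σ² = 16/5.76² = 0.482253.
Posterior precision = 0.0138408 + 0.482253 = 0.496094, giving posterior SD = 1/√0.496094 = 1.420.
Posterior mean = (0.0138408·41.21 + 0.482253·43.55) / 0.496094 = 43.485.

Posterior mean ≈ 43.485; posterior SD ≈ 1.420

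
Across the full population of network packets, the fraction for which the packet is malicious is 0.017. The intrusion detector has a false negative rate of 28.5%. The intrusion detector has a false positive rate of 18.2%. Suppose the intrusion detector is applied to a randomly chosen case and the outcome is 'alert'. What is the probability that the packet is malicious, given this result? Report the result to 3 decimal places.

Write H for 'the packet is malicious'. Prior odds H:¬H = 0.017/0.983 = 0.017294. For the 'alert' outcome, the likelihood ratio is 0.715/0.182 = 3.9286.
Posterior odds = 0.017294 × 3.9286 = 0.067941, so P(H|E) = 0.067941/(1+0.067941) = 0.064.

P(H | E) ≈ 0.064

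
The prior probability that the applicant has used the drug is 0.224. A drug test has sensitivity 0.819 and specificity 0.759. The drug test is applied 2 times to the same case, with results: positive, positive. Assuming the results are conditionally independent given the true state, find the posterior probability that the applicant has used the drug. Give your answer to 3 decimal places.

With H the event that the applicant has used the drug, the joint likelihood of the observed sequence is P(data|H) = 0.819·0.819 = 0.67076 and P(data|¬H) = 0.241·0.241 = 0.058081.
Bayes: P(H|data) = 0.224·0.67076 / (0.224·0.67076 + 0.776·0.058081) = 0.15025/0.19532 = 0.7692.

Posterior P(H) ≈ 0.769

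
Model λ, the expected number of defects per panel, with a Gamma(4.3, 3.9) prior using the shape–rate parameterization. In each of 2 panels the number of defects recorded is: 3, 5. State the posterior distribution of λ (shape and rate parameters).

Posterior: Gamma(shape=12.3, rate=5.9)

Total count ∑xᵢ = 8 over n = 2 panels.
Gamma is conjugate to the Poisson likelihood: posterior is Gamma(shape = 4.3+8 = 12.3, rate = 3.9+2 = 5.9).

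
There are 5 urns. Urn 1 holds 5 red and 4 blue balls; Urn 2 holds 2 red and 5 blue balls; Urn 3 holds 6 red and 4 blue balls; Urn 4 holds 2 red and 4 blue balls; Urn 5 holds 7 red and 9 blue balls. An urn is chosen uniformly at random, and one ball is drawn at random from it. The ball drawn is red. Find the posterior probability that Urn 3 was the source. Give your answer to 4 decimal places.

Tabulate prior·likelihood by source: [1] prior 0.2, lik 0.5556, product 0.1111; [2] prior 0.2, lik 0.2857, product 0.05714; [3] prior 0.2, lik 0.6, product 0.1200; [4] prior 0.2, lik 0.3333, product 0.06667; [5] prior 0.2, lik 0.4375, product 0.08750.
Normalizing constant = 0.44242; the posterior for Urn 3 is its product over the sum, 0.1200/0.44242 = 0.2712.

Posterior probability ≈ 0.2712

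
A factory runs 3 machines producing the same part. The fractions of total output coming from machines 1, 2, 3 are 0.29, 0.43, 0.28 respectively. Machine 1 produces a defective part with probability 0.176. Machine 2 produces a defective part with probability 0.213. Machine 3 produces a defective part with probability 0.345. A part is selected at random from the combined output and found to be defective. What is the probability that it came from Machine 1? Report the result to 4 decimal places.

Tabulate prior·likelihood by source: [1] prior 0.29, lik 0.176, product 0.05104; [2] prior 0.43, lik 0.213, product 0.09159; [3] prior 0.28, lik 0.345, product 0.09660.
Normalizing constant = 0.23923; the posterior for Machine 1 is its product over the sum, 0.05104/0.23923 = 0.2134.

Posterior probability ≈ 0.2134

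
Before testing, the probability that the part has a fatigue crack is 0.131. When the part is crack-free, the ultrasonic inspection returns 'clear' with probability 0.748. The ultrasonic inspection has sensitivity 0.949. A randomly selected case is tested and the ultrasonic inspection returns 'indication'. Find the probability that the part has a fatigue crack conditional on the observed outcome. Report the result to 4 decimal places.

Write H for 'the part has a fatigue crack'. Prior odds H:¬H = 0.131/0.869 = 0.15075. For the 'indication' outcome, the likelihood ratio is 0.949/0.252 = 3.7659.
Posterior odds = 0.15075 × 3.7659 = 0.56770, so P(H|E) = 0.56770/(1+0.56770) = 0.3621.

P(H | E) ≈ 0.3621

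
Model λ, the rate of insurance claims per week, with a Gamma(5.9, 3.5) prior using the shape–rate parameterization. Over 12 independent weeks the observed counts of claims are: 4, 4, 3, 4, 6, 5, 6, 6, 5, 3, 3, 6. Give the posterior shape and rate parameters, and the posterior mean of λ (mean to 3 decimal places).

Posterior: Gamma(shape=60.9, rate=15.5); mean ≈ 3.929

Total count ∑xᵢ = 55 over n = 12 weeks.
Gamma is conjugate to the Poisson likelihood: posterior is Gamma(shape = 5.9+55 = 60.9, rate = 3.5+12 = 15.5).
Posterior mean = shape/rate = 60.9/15.5 = 3.929.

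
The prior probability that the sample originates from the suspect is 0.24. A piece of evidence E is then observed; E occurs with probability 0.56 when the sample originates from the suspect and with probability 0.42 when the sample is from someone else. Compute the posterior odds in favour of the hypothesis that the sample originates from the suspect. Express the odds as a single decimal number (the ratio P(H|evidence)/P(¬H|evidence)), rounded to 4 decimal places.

Posterior odds ≈ 0.4211

Prior odds = 0.24/(1−0.24) = 0.31579.
Likelihood ratio for E = 0.56/0.42 = 1.3333.
Posterior odds = prior odds × LR = 0.42105.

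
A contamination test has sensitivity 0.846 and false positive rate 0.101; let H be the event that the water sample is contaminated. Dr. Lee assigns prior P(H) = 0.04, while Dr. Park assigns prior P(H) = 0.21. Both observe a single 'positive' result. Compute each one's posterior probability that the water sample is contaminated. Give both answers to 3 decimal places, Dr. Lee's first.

Dr. Lee: 0.259; Dr. Park: 0.690

P('+'|H) = 0.846, P('+'|¬H) = 0.101.
Dr. Lee: numerator 0.846·0.04 = 0.033840; evidence = 0.033840+0.101·0.96 = 0.13080; posterior = 0.259.
Dr. Park: numerator 0.846·0.21 = 0.17766; evidence = 0.17766+0.101·0.79 = 0.25745; posterior = 0.690.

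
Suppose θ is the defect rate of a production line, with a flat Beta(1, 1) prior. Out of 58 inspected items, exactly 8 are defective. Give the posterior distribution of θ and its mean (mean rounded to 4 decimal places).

Observing 8 successes and 50 failures updates Beta(1, 1) by adding the success and failure counts to the two shape parameters: α = 1+8 = 9, β = 1+50 = 51.
Posterior mean = α/(α+β) = 9/60 = 0.1500.

Posterior: Beta(9, 51); mean ≈ 0.1500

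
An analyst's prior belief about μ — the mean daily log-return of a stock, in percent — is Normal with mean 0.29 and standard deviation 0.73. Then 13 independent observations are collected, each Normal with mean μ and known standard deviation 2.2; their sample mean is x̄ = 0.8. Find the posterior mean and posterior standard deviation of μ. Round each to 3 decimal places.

Posterior mean ≈ 0.590; posterior SD ≈ 0.468

With known σ, the Normal prior is conjugate. Weight on the data is w = (n/σ²)/(n/σ² + 1/τ₀²) = 2.68595/(2.68595+1.87652) = 0.58870.
Posterior mean = w·x̄ + (1−w)·μ₀ = 0.58870·0.8 + 0.41130·0.29 = 0.590. Posterior variance = 1/(2.68595+1.87652) = 0.219179, so SD = 0.468.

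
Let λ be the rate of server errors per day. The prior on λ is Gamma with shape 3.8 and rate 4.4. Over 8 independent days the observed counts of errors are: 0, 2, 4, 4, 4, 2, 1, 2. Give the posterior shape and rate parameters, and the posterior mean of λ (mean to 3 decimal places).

Total count ∑xᵢ = 19 over n = 8 days.
Gamma is conjugate to the Poisson likelihood: posterior is Gamma(shape = 3.8+19 = 22.8, rate = 4.4+8 = 12.4).
Posterior mean = shape/rate = 22.8/12.4 = 1.839.

Posterior: Gamma(shape=22.8, rate=12.4); mean ≈ 1.839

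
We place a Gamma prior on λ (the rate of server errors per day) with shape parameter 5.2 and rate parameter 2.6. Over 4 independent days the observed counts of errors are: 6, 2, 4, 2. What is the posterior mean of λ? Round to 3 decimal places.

Posterior mean ≈ 2.909

Total count ∑xᵢ = 14 over n = 4 days.
Gamma is conjugate to the Poisson likelihood: posterior is Gamma(shape = 5.2+14 = 19.2, rate = 2.6+4 = 6.6).
E[λ | data] = 19.2/6.6 = 2.909.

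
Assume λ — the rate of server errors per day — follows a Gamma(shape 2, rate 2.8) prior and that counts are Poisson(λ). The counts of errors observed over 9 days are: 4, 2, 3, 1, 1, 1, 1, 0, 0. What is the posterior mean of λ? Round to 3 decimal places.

Posterior mean ≈ 1.271

The Poisson likelihood adds the total count to the shape and the number of exposure periods to the rate. Here ∑xᵢ = 13 and n = 9, so shape 2→15 and rate 2.8→11.8.
E[λ | data] = 15/11.8 = 1.271.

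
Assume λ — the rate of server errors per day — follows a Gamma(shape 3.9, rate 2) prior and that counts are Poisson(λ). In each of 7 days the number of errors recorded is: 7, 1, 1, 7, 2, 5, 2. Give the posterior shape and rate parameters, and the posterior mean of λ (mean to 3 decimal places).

Posterior: Gamma(shape=28.9, rate=9); mean ≈ 3.211

The Poisson likelihood adds the total count to the shape and the number of exposure periods to the rate. Here ∑xᵢ = 25 and n = 7, so shape 3.9→28.9 and rate 2→9.
Posterior mean = shape/rate = 28.9/9 = 3.211.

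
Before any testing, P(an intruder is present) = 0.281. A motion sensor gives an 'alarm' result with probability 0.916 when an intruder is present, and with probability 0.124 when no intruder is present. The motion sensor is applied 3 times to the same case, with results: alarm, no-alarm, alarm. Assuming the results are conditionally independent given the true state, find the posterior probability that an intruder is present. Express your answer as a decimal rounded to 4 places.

Let H be the event that an intruder is present; start with P(H) = 0.281. P('alarm'|H) = 0.916, P('alarm'|¬H) = 0.124.
Update on result 1 ('alarm'): P(H) ← 0.916·0.2810 / (0.916·0.2810 + 0.124·0.7190) = 0.25740/0.34655 = 0.7427.
Update on result 2 ('no-alarm'): P(H) ← 0.084·0.7427 / (0.084·0.7427 + 0.876·0.2573) = 0.062390/0.28775 = 0.2168.
Update on result 3 ('alarm'): P(H) ← 0.916·0.2168 / (0.916·0.2168 + 0.124·0.7832) = 0.19860/0.29572 = 0.6716.

Posterior P(H) ≈ 0.6716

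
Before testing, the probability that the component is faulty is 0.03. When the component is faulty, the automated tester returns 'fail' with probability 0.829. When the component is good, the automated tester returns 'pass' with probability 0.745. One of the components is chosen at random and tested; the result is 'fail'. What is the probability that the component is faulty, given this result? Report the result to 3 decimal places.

P(H | E) ≈ 0.091

Write H for 'the component is faulty'. Prior odds H:¬H = 0.03/0.97 = 0.030928. For the 'fail' outcome, the likelihood ratio is 0.829/0.255 = 3.2510.
Posterior odds = 0.030928 × 3.2510 = 0.10055, so P(H|E) = 0.10055/(1+0.10055) = 0.091.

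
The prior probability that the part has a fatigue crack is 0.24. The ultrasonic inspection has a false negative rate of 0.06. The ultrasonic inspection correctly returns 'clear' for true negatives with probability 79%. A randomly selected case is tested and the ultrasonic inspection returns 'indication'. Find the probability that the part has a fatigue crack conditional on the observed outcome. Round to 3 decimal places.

Write H for 'the part has a fatigue crack'. Prior odds H:¬H = 0.24/0.76 = 0.31579. For the 'indication' outcome, the likelihood ratio is 0.94/0.21 = 4.4762.
Posterior odds = 0.31579 × 4.4762 = 1.4135, so P(H|E) = 1.4135/(1+1.4135) = 0.586.

P(H | E) ≈ 0.586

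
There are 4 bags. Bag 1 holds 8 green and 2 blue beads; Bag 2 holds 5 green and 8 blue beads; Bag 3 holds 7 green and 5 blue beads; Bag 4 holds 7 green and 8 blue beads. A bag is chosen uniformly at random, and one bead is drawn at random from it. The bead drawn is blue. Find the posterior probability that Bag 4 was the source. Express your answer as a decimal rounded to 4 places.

Posterior probability ≈ 0.3021

P(blue|Bag 1) = 0.2; P(blue|Bag 2) = 0.6154; P(blue|Bag 3) = 0.4167; P(blue|Bag 4) = 0.5333.
Prior × likelihood for each source: 0.25·0.2=0.05000, 0.25·0.6154=0.1538, 0.25·0.4167=0.1042, 0.25·0.5333=0.1333. Summing gives P(blue) = 0.44135.
P(Bag 4 | blue) = 0.1333 / 0.44135 = 0.3021.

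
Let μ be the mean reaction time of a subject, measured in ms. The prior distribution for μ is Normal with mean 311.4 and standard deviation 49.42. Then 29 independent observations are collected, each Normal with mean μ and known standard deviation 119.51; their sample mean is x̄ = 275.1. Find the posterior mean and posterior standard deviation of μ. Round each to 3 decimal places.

Posterior mean ≈ 281.192; posterior SD ≈ 20.245

With known σ, the Normal prior is conjugate. Weight on the data is w = (n/σ²)/(n/σ² + 1/τ₀²) = 0.00203044/(0.00203044+0.00040944) = 0.83219.
Posterior mean = w·x̄ + (1−w)·μ₀ = 0.83219·275.1 + 0.16781·311.4 = 281.192. Posterior variance = 1/(0.00203044+0.00040944) = 409.856, so SD = 20.245.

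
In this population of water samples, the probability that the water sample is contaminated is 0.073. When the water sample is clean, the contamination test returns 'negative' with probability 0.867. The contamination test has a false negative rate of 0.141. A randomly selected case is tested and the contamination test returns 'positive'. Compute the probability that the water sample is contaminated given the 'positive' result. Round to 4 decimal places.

P(H | E) ≈ 0.3371

Write H for 'the water sample is contaminated'. Prior odds H:¬H = 0.073/0.927 = 0.078749. For the 'positive' outcome, the likelihood ratio is 0.859/0.133 = 6.4586.
Posterior odds = 0.078749 × 6.4586 = 0.50861, so P(H|E) = 0.50861/(1+0.50861) = 0.3371.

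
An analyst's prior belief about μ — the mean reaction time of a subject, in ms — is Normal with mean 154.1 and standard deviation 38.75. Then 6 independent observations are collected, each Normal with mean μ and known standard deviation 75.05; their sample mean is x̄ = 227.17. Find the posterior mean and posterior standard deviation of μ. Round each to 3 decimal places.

With known σ, the Normal prior is conjugate. Weight on the data is w = (n/σ²)/(n/σ² + 1/τ₀²) = 0.00106525/(0.00106525+0.00066597) = 0.61532.
Posterior mean = w·x̄ + (1−w)·μ₀ = 0.61532·227.17 + 0.38468·154.1 = 199.061. Posterior variance = 1/(0.00106525+0.00066597) = 577.628, so SD = 24.034.

Posterior mean ≈ 199.061; posterior SD ≈ 24.034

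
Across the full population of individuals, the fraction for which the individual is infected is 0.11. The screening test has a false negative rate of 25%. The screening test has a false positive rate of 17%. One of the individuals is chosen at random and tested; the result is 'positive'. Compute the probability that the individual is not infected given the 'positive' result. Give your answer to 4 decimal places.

Let H be the event that the individual is infected. P(H) = 0.11, so P(¬H) = 0.89. With E the 'positive' result, P(E|H) = 0.75 and P(E|¬H) = 0.17.
P(E) = 0.75·0.11 + 0.17·0.89 = 0.082500 + 0.15130 = 0.23380.
By Bayes' theorem, P(H|E) = 0.082500 / 0.23380 = 0.3529. Hence P(¬H|E) = 1 − 0.3529 = 0.6471.

P(¬H | E) ≈ 0.6471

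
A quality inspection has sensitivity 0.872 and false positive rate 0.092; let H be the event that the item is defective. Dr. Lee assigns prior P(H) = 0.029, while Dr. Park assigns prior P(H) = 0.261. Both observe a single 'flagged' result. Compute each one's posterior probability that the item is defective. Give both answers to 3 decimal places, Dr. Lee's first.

Dr. Lee: 0.221; Dr. Park: 0.770

The likelihood ratio for a 'flagged' result is 0.872/0.092 = 9.4783.
Dr. Lee: prior odds 0.029/0.971 = 0.029866; posterior odds 0.28308; posterior probability 0.221.
Dr. Park: prior odds 0.261/0.739 = 0.35318; posterior odds 3.3475; posterior probability 0.770.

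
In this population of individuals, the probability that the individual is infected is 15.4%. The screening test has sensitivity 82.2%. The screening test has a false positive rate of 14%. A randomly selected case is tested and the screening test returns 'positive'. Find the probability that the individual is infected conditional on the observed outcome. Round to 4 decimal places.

Let H be the event that the individual is infected. P(H) = 0.154, so P(¬H) = 0.846. With E the 'positive' result, P(E|H) = 0.822 and P(E|¬H) = 0.14.
P(E) = 0.822·0.154 + 0.14·0.846 = 0.12659 + 0.11844 = 0.24503.
By Bayes' theorem, P(H|E) = 0.12659 / 0.24503 = 0.5166.

P(H | E) ≈ 0.5166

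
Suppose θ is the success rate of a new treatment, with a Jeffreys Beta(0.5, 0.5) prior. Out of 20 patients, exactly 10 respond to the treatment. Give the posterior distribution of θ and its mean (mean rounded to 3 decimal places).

Posterior: Beta(10.5, 10.5); mean ≈ 0.500

Observing 10 successes and 10 failures updates Beta(0.5, 0.5) by adding the success and failure counts to the two shape parameters: α = 0.5+10 = 10.5, β = 0.5+10 = 10.5.
Posterior mean = α/(α+β) = 10.5/21 = 0.500.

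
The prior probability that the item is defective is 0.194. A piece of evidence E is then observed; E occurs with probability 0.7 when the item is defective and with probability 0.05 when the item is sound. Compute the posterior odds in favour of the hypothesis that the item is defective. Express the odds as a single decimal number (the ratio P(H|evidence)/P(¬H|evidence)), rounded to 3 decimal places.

Posterior odds ≈ 3.370

Prior odds = 0.194/(1−0.194) = 0.24069. In log-odds, ln(0.24069) = -1.4242.
Add log likelihood ratio: ln(14.000) = 2.6391.
Posterior log-odds = 1.2148, so posterior odds = exp(1.2148) = 3.3697.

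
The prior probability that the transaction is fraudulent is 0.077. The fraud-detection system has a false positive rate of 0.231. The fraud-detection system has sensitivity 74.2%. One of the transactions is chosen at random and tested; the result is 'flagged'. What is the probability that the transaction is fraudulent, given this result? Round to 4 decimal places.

P(H | E) ≈ 0.2113

Write H for 'the transaction is fraudulent'. Prior odds H:¬H = 0.077/0.923 = 0.083424. For the 'flagged' outcome, the likelihood ratio is 0.742/0.231 = 3.2121.
Posterior odds = 0.083424 × 3.2121 = 0.26797, so P(H|E) = 0.26797/(1+0.26797) = 0.2113.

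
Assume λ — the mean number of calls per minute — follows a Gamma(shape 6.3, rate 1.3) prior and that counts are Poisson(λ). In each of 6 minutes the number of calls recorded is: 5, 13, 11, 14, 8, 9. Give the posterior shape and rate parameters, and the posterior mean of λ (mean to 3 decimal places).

Posterior: Gamma(shape=66.3, rate=7.3); mean ≈ 9.082

Total count ∑xᵢ = 60 over n = 6 minutes.
Gamma is conjugate to the Poisson likelihood: posterior is Gamma(shape = 6.3+60 = 66.3, rate = 1.3+6 = 7.3).
E[λ | data] = 66.3/7.3 = 9.082.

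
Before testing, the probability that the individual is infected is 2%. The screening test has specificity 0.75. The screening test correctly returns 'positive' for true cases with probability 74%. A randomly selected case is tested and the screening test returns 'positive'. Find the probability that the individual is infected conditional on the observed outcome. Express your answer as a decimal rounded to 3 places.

Let H be the event that the individual is infected. P(H) = 0.02, so P(¬H) = 0.98. With E the 'positive' result, P(E|H) = 0.74 and P(E|¬H) = 0.25.
P(E) = 0.74·0.02 + 0.25·0.98 = 0.014800 + 0.24500 = 0.25980.
By Bayes' theorem, P(H|E) = 0.014800 / 0.25980 = 0.057.

P(H | E) ≈ 0.057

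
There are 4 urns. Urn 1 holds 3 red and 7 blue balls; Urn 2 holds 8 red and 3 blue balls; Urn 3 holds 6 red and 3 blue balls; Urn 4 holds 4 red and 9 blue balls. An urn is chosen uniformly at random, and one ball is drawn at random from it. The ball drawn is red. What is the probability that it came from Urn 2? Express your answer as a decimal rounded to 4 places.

Posterior probability ≈ 0.3633

Tabulate prior·likelihood by source: [1] prior 0.25, lik 0.3, product 0.07500; [2] prior 0.25, lik 0.7273, product 0.1818; [3] prior 0.25, lik 0.6667, product 0.1667; [4] prior 0.25, lik 0.3077, product 0.07692.
Normalizing constant = 0.50041; the posterior for Urn 2 is its product over the sum, 0.1818/0.50041 = 0.3633.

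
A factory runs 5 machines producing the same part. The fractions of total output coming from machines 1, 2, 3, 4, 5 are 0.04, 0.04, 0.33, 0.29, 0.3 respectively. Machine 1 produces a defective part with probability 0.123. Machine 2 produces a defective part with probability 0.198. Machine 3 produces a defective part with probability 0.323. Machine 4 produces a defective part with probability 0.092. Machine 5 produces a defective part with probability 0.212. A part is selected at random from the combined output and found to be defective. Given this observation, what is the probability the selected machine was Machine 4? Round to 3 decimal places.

Posterior probability ≈ 0.127

Tabulate prior·likelihood by source: [1] prior 0.04, lik 0.123, product 0.004920; [2] prior 0.04, lik 0.198, product 0.007920; [3] prior 0.33, lik 0.323, product 0.1066; [4] prior 0.29, lik 0.092, product 0.02668; [5] prior 0.3, lik 0.212, product 0.06360.
Normalizing constant = 0.20971; the posterior for Machine 4 is its product over the sum, 0.02668/0.20971 = 0.127.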